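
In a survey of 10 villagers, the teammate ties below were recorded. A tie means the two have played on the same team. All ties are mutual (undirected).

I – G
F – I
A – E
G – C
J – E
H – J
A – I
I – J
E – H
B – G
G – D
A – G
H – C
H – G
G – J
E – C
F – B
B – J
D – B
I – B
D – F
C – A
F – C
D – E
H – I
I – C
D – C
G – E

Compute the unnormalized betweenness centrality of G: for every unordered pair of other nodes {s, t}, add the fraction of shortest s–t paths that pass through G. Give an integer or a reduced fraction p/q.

Pairs whose geodesics pass through G — D–H: 1/3; D–J: 1/3; D–A: 1/3; D–I: 1/4; H–B: 1/3; H–A: 1/4; J–C: 1/4; J–A: 1/3; B–C: 1/4; B–A: 1/2; B–E: 1/3; I–E: 1/5.
All other pairs contribute 0.
Summing the contributions gives betweenness(G) = 37/10.

37/10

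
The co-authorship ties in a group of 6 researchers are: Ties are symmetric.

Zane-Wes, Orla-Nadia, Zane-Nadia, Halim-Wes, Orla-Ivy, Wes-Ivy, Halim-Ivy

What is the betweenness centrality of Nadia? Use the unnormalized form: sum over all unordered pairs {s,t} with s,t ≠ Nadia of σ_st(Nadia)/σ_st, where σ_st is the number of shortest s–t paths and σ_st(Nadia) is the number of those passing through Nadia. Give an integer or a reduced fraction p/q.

Pairs whose geodesics pass through Nadia — Zane–Orla: 1.
All other pairs contribute 0.
Summing the contributions gives betweenness(Nadia) = 1.

1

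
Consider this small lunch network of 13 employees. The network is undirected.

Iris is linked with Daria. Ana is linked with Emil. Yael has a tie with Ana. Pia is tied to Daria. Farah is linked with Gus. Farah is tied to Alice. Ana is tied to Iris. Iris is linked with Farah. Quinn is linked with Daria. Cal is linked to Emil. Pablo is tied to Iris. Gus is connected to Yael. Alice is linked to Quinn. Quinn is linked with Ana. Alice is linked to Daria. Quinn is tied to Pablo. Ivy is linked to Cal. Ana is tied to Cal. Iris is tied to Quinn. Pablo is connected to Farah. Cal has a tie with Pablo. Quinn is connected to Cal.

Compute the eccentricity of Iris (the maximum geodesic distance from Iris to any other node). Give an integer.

3

Distances from Iris: Alice:2, Ana:1, Cal:2, Daria:1, Emil:2, Farah:1, Gus:2, Ivy:3, Pablo:1, Pia:2, Quinn:1, Yael:2.
The largest is 3 (to Ivy), so the eccentricity of Iris is 3.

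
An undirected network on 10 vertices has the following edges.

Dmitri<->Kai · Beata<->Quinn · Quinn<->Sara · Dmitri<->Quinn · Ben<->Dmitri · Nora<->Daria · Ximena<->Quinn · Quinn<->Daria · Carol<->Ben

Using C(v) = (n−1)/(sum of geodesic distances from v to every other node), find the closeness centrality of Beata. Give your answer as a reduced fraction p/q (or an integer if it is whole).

Distances from Beata: Ben:3, Carol:4, Daria:2, Dmitri:2, Kai:3, Nora:3, Quinn:1, Sara:2, Ximena:2. Sum = 22.
n = 10, so closeness = 9/22.

9/22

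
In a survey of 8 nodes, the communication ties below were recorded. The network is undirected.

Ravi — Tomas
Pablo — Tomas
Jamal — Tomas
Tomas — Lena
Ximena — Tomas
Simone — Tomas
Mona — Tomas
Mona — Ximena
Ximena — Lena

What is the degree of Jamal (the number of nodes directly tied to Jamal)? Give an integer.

Jamal is directly tied to Tomas. That is 1 neighbor, so the degree of Jamal is 1.

1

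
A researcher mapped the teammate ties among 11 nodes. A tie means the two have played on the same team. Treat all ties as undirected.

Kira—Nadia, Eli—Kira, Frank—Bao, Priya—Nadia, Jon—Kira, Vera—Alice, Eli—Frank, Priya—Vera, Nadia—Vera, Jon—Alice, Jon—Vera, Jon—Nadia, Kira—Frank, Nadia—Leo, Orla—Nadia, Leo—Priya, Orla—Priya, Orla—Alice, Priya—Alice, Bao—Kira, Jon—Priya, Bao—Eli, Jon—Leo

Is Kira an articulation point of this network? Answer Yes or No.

Yes

Removing Kira leaves {Bao, Eli, and Frank} with no path to {Alice, Jon, Leo, Nadia, Orla, Priya, and Vera}, so the network splits into 2 components. Kira is a cut vertex.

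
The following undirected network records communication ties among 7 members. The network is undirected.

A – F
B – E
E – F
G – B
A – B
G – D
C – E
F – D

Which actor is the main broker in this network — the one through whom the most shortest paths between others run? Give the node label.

Unnormalized betweenness of each node: A:1/2, B:4, C:0, D:1, E:11/2, F:4, G:1.
E has the largest value, 11/2, making it the main broker — the node through which the most shortest paths run.

E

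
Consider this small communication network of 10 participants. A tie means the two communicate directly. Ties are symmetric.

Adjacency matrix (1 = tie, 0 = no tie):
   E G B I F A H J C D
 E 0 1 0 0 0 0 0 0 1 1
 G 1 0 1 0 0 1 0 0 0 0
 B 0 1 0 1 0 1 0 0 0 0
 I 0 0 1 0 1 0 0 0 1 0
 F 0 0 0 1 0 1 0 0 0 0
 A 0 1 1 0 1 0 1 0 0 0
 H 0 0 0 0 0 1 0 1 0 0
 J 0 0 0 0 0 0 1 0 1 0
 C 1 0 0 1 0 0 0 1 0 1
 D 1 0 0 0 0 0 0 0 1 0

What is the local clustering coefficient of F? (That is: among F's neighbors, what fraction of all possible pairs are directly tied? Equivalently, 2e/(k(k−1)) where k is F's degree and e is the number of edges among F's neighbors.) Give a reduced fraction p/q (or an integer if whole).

F's neighbors: A and I (k = 2).
Possible neighbor pairs: C(2,2) = 1. Edges among them: none → e = 0.
Clustering(F) = 0/1.

0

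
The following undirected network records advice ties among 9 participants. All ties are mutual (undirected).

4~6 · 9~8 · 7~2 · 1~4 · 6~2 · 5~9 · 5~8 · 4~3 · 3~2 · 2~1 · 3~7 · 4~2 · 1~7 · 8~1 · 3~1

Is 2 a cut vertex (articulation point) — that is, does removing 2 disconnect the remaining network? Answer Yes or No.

No

Even without 2, every remaining node can still reach every other (the residual graph is connected), so 2 is not a cut vertex.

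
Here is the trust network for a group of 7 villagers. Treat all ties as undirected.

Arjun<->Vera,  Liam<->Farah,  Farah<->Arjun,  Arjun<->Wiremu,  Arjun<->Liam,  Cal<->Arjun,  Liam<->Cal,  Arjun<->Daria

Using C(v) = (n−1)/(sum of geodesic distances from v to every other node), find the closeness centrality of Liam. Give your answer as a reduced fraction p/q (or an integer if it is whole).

Distances from Liam: Arjun:1, Cal:1, Daria:2, Farah:1, Vera:2, Wiremu:2. Sum = 9.
n = 7, so closeness = 6/9 = 2/3.

2/3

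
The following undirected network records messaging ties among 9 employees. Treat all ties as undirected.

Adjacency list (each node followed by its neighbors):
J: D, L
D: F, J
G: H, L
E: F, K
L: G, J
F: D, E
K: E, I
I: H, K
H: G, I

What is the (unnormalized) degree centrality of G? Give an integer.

G is directly tied to H and L. That is 2 neighbors, so the degree of G is 2.

2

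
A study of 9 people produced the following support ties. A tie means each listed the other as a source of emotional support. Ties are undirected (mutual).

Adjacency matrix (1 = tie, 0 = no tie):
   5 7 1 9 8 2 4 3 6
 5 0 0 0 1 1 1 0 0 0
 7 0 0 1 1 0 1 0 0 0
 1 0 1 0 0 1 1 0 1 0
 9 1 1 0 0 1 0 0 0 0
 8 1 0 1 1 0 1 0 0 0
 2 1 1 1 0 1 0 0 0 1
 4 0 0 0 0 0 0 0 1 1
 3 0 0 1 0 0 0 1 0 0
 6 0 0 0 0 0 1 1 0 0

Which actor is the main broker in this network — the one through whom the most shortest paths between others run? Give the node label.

Unnormalized betweenness of each node: 1:101/15, 2:283/30, 3:12/5, 4:1, 5:13/15, 6:18/5, 7:31/15, 8:46/15, 9:5/6.
2 has the largest value, 283/30, making it the main broker — the node through which the most shortest paths run.

2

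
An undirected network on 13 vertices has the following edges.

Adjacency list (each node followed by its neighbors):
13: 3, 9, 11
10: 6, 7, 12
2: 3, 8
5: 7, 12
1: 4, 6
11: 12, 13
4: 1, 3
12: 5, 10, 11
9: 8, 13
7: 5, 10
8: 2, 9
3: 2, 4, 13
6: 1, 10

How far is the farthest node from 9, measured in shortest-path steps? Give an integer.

Distances from 9: 1:4, 2:2, 3:2, 4:3, 5:4, 6:5, 7:5, 8:1, 10:4, 11:2, 12:3, 13:1.
The largest is 5 (to 7 and 6), so the eccentricity of 9 is 5.

5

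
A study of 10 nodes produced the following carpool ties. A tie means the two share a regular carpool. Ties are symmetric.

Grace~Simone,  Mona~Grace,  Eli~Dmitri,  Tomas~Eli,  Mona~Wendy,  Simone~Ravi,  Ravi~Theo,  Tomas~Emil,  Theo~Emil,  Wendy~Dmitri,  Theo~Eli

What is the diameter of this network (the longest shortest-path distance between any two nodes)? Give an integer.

5

Eccentricity of each node (its greatest distance to any other): Dmitri:4, Eli:4, Emil:5, Grace:5, Mona:5, Ravi:4, Simone:4, Theo:4, Tomas:5, Wendy:4.
The maximum eccentricity is 5, realized for instance by the pair Grace–Tomas via Grace – Mona – Wendy – Dmitri – Eli – Tomas. So the diameter is 5.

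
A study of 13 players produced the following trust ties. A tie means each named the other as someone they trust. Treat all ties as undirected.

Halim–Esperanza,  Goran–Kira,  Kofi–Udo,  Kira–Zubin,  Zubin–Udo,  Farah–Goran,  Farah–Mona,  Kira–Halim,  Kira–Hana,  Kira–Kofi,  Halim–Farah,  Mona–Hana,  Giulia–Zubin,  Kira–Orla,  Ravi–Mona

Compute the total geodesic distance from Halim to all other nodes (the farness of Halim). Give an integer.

Distances from Halim: Esperanza:1, Farah:1, Giulia:3, Goran:2, Hana:2, Kira:1, Kofi:2, Mona:2, Orla:2, Ravi:3, Udo:3, Zubin:2.
Sum = 1 + 1 + 3 + 2 + 2 + 1 + 2 + 2 + 2 + 3 + 3 + 2 = 24.

24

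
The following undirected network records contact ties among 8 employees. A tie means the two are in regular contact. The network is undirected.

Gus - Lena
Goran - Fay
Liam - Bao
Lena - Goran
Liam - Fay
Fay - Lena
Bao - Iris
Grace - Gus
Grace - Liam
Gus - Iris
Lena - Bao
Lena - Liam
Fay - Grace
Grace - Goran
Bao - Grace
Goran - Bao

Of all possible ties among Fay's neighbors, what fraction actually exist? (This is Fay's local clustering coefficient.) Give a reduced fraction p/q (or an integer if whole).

2/3

Fay's neighbors: Goran, Grace, Lena, and Liam (k = 4).
Possible neighbor pairs: C(4,2) = 6. Edges among them: Goran–Grace, Goran–Lena, Grace–Liam, Lena–Liam → e = 4.
Clustering(Fay) = 4/6 = 2/3.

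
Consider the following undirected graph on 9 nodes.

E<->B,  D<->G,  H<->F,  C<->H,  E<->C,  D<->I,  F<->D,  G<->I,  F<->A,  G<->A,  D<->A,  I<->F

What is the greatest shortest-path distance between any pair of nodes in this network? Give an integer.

6

Eccentricity of each node (its greatest distance to any other): A:5, B:6, C:4, D:5, E:5, F:4, G:6, H:3, I:5.
The maximum eccentricity is 6, realized for instance by the pair B–G via B – E – C – H – F – D – G. So the diameter is 6.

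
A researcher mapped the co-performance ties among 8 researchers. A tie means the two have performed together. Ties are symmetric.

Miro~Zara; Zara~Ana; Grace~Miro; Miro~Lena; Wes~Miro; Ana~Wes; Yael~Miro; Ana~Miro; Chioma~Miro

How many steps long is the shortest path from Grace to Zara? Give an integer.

2

One shortest route is Grace – Miro – Zara, which uses 2 edges, and Grace and Zara are not directly tied, so nothing shorter exists. So d(Grace,Zara) = 2.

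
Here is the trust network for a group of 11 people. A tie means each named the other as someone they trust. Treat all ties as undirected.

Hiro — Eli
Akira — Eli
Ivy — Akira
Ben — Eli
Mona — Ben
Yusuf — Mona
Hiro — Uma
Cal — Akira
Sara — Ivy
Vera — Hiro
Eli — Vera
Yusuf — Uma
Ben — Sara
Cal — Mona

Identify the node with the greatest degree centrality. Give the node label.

Degrees — Akira:3, Ben:3, Cal:2, Eli:4, Hiro:3, Ivy:2, Mona:3, Sara:2, Uma:2, Vera:2, Yusuf:2.
The maximum is 4, attained only by Eli.

Eli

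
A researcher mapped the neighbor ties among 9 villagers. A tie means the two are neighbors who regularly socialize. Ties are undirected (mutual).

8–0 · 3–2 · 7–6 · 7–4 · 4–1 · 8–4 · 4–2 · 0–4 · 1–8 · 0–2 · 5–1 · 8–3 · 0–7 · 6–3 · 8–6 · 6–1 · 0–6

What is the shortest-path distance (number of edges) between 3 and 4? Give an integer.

2

One shortest route is 3 – 2 – 4, which uses 2 edges, and 3 and 4 are not directly tied, so nothing shorter exists. So d(3,4) = 2.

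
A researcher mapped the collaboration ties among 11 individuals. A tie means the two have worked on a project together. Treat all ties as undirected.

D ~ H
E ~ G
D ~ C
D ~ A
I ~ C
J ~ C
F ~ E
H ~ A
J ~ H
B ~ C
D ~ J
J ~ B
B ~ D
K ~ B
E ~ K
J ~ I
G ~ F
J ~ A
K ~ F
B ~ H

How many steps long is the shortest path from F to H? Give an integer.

3

One shortest route is F – K – B – H, which uses 3 edges, and at distance 2 from F we only reach {B}, which does not include H. So d(F,H) = 3.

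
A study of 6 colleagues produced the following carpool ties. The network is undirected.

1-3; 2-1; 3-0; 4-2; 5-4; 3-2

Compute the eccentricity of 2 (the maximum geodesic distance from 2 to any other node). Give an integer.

Distances from 2: 0:2, 1:1, 3:1, 4:1, 5:2.
The largest is 2 (to 5 and 0), so the eccentricity of 2 is 2.

2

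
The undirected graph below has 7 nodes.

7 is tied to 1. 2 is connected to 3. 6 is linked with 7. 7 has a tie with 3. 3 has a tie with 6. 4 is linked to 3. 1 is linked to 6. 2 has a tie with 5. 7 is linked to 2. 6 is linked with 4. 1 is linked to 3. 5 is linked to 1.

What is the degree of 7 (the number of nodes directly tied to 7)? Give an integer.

7 is directly tied to 1, 2, 3, and 6. That is 4 neighbors, so the degree of 7 is 4.

4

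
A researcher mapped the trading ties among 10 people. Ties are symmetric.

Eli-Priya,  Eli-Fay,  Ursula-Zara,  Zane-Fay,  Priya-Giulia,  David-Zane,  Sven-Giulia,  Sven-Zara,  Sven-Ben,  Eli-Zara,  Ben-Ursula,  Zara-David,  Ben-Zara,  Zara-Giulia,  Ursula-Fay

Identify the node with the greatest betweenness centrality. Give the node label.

Unnormalized betweenness of each node: Ben:5/6, David:7/2, Eli:11/2, Fay:13/3, Giulia:3, Priya:5/6, Sven:5/6, Ursula:3, Zane:1, Zara:97/6.
Zara has the largest value, 97/6, making it the main broker — the node through which the most shortest paths run.

Zara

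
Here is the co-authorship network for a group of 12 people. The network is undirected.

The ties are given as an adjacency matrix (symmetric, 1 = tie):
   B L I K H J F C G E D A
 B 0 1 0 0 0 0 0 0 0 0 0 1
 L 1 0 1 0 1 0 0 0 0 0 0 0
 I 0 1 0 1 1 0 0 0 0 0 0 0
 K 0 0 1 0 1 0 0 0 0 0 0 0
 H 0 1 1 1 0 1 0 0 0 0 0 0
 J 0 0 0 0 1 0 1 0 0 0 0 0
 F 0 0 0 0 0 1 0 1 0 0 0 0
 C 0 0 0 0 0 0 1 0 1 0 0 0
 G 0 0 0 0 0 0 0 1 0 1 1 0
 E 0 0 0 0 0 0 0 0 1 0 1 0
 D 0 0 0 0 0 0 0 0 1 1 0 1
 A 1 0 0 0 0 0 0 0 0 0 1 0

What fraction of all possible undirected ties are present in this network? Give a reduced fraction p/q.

5/22

There are 15 edges and 12 nodes, so the maximum possible is C(12,2) = 66.
Density = 15/66 = 5/22.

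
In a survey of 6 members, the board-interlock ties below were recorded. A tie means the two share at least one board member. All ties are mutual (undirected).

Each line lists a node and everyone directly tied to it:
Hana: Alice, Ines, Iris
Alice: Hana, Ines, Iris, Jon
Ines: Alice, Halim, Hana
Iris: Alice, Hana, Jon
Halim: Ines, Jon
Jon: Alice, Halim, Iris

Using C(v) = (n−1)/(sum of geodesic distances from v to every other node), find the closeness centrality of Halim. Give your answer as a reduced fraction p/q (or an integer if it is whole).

Distances from Halim: Alice:2, Hana:2, Ines:1, Iris:2, Jon:1. Sum = 8.
n = 6, so closeness = 5/8.

5/8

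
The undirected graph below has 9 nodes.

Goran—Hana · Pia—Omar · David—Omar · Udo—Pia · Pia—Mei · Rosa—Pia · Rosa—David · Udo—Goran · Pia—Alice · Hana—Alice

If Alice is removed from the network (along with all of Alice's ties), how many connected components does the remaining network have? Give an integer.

1

Alice's neighbors (Hana and Pia) remain reachable from one another through other ties, so the rest of the network stays in one piece.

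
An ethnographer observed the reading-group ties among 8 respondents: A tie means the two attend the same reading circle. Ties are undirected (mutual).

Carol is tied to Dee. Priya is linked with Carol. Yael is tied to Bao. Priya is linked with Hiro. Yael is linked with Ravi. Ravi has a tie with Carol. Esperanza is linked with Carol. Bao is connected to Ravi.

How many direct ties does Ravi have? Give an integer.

Ravi is directly tied to Bao, Carol, and Yael. That is 3 neighbors, so the degree of Ravi is 3.

3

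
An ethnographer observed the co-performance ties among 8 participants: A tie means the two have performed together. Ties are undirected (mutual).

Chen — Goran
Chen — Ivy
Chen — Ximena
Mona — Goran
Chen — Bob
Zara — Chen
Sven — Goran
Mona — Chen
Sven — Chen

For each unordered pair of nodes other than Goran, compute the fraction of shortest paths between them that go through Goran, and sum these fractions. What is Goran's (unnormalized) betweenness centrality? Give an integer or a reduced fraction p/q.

Pairs whose geodesics pass through Goran — Sven–Mona: 1/2.
All other pairs contribute 0.
Summing the contributions gives betweenness(Goran) = 1/2.

1/2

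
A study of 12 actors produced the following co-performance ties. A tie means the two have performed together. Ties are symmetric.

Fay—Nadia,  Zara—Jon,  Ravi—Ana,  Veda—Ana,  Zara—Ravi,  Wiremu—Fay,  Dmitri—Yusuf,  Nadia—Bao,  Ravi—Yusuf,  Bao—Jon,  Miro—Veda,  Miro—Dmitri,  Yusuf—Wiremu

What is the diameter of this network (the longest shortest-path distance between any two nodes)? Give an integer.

Eccentricity of each node (its greatest distance to any other): Ana:5, Bao:6, Dmitri:5, Fay:5, Jon:5, Miro:6, Nadia:6, Ravi:4, Veda:6, Wiremu:4, Yusuf:4, Zara:4.
The maximum eccentricity is 6, realized for instance by the pair Veda–Nadia via Veda – Ana – Ravi – Zara – Jon – Bao – Nadia. So the diameter is 6.

6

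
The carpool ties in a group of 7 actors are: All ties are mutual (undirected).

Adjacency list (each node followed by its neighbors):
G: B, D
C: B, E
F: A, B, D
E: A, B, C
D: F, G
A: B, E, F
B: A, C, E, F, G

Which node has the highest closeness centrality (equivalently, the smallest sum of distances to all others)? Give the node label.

B

Farness (sum of distances to all others) for each node — A:9, B:7, C:11, D:12, E:10, F:9, G:10.
The smallest farness is 7, for B, so B has the highest closeness.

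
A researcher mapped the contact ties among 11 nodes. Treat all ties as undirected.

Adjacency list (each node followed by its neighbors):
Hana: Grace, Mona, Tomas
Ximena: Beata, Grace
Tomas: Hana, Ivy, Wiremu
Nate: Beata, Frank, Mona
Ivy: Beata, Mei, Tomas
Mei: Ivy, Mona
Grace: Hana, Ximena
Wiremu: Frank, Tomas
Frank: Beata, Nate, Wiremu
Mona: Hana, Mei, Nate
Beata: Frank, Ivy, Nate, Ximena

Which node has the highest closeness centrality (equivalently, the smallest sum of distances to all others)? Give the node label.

Farness (sum of distances to all others) for each node — Beata:17, Frank:20, Grace:23, Hana:19, Ivy:18, Mei:22, Mona:19, Nate:19, Tomas:19, Wiremu:22, Ximena:22.
The smallest farness is 17, for Beata, so Beata has the highest closeness.

Beata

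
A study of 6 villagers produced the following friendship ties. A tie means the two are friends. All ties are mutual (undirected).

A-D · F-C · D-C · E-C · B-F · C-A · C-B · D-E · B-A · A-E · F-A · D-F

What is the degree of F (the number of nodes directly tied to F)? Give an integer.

F is directly tied to A, B, C, and D. That is 4 neighbors, so the degree of F is 4.

4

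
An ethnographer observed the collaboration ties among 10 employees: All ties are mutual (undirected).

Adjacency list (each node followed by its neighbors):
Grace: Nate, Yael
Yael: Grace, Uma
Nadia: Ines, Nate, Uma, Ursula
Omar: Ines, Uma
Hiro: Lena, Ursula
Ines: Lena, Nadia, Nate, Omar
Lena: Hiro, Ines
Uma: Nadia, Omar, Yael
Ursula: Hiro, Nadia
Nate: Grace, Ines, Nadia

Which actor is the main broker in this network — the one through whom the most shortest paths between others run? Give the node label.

Unnormalized betweenness of each node: Grace:5/3, Hiro:1, Ines:21/2, Lena:3, Nadia:35/3, Nate:37/6, Omar:5/3, Uma:41/6, Ursula:4, Yael:3/2.
Nadia has the largest value, 35/3, making it the main broker — the node through which the most shortest paths run.

Nadia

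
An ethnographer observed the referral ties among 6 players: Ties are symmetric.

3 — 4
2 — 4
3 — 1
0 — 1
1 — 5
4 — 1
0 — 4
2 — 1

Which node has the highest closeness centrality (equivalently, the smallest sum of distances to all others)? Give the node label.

1

Farness (sum of distances to all others) for each node — 0:8, 1:5, 2:8, 3:8, 4:6, 5:9.
The smallest farness is 5, for 1, so 1 has the highest closeness.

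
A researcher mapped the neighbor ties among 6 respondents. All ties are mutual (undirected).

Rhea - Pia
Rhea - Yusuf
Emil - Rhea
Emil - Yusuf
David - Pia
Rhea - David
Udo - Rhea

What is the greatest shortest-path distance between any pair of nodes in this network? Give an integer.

2

Eccentricity of each node (its greatest distance to any other): David:2, Emil:2, Pia:2, Rhea:1, Udo:2, Yusuf:2.
The maximum eccentricity is 2, realized for instance by the pair Udo–David via Udo – Rhea – David. So the diameter is 2.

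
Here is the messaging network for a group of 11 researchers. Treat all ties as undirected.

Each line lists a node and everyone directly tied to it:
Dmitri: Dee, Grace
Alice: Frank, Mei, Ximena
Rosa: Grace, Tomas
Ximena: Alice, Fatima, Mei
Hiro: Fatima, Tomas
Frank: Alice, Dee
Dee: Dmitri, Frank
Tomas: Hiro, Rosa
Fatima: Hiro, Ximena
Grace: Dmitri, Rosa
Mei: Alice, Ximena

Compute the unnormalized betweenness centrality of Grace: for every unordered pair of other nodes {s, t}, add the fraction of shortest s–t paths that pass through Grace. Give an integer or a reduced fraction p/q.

Pairs whose geodesics pass through Grace — Fatima–Dmitri: 1/2; Hiro–Dmitri: 1; Hiro–Dee: 1/2; Tomas–Dmitri: 1; Tomas–Dee: 1; Tomas–Frank: 1/2; Rosa–Dmitri: 1; Rosa–Dee: 1; Rosa–Frank: 1; Rosa–Alice: 1/2.
All other pairs contribute 0.
Summing the contributions gives betweenness(Grace) = 8.

8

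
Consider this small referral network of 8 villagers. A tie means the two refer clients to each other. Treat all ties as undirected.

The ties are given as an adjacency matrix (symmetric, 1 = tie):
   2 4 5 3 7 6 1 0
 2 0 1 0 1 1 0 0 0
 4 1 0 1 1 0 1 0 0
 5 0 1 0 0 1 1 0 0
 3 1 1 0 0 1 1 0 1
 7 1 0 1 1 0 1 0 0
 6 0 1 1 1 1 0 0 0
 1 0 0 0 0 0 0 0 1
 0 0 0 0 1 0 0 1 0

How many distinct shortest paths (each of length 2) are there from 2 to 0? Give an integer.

The shortest distance is 2, and the only length-2 path is 2–3–0. So there is exactly 1 shortest path.

1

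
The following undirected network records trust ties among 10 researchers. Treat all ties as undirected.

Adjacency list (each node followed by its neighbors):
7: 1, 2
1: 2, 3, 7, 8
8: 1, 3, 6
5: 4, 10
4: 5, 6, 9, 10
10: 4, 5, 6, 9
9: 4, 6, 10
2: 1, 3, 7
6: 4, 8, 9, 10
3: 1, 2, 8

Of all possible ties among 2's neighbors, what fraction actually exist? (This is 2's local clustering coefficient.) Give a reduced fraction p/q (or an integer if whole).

2's neighbors: 1, 3, and 7 (k = 3).
Possible neighbor pairs: C(3,2) = 3. Edges among them: 1–3, 1–7 → e = 2.
Clustering(2) = 2/3.

2/3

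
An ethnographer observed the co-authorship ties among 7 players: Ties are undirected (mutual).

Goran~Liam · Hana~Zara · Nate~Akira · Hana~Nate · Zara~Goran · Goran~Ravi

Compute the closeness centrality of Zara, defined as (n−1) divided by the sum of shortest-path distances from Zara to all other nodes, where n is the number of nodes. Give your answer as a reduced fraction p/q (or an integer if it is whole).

6/11

Distances from Zara: Akira:3, Goran:1, Hana:1, Liam:2, Nate:2, Ravi:2. Sum = 11.
n = 7, so closeness = 6/11.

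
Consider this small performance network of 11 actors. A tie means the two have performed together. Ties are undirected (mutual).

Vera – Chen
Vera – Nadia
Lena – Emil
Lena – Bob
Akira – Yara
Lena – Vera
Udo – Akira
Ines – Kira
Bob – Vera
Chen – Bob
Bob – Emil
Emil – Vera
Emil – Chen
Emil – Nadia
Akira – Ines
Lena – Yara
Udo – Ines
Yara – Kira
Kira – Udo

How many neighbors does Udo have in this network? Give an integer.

3

Udo is directly tied to Akira, Ines, and Kira. That is 3 neighbors, so the degree of Udo is 3.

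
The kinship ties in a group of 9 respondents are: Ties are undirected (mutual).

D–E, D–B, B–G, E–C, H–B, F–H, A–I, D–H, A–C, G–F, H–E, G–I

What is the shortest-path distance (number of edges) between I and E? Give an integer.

One shortest route is I – A – C – E, which uses 3 edges, and at distance 2 from I we only reach {B, C, F}, which does not include E. So d(I,E) = 3.

3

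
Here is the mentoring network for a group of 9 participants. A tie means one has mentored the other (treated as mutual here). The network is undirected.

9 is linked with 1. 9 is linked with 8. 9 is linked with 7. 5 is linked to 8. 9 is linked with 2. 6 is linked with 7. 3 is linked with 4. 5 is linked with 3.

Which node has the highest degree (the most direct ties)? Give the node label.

9

Degrees — 1:1, 2:1, 3:2, 4:1, 5:2, 6:1, 7:2, 8:2, 9:4.
The maximum is 4, attained only by 9.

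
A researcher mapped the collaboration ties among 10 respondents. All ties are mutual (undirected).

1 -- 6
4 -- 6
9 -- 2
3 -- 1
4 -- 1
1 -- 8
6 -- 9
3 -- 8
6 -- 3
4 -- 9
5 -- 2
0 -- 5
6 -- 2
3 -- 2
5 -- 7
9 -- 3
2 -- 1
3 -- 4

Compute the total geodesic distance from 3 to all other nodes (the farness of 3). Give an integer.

Distances from 3: 0:3, 1:1, 2:1, 4:1, 5:2, 6:1, 7:3, 8:1, 9:1.
Sum = 3 + 1 + 1 + 1 + 2 + 1 + 3 + 1 + 1 = 14.

14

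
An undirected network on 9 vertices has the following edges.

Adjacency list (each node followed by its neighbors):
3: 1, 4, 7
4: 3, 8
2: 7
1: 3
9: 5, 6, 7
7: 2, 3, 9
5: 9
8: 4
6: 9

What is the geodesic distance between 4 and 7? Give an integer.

2

One shortest route is 4 – 3 – 7, which uses 2 edges, and 4 and 7 are not directly tied, so nothing shorter exists. So d(4,7) = 2.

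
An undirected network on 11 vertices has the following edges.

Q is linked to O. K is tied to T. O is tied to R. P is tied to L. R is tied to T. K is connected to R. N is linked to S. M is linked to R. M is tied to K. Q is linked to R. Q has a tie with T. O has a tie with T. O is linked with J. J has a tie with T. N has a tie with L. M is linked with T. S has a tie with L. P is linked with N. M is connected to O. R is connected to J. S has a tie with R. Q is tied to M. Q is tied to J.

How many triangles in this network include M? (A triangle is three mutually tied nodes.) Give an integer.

M's neighbors: K, O, Q, R, and T.
Neighbor pairs that are themselves tied: M–K–R; M–K–T; M–O–Q; M–O–R; M–O–T; M–Q–R; M–Q–T; M–R–T. Each forms one triangle with M, for 8 in total.

8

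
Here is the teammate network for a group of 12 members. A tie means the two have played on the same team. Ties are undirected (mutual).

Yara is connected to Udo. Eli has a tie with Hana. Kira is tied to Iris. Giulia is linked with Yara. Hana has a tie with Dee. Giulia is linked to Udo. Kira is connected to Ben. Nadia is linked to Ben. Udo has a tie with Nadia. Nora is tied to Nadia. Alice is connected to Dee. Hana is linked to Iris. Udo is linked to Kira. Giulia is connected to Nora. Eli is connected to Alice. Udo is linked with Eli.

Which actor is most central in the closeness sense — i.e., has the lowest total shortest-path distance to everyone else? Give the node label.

Udo

Farness (sum of distances to all others) for each node — Alice:29, Ben:28, Dee:33, Eli:21, Giulia:25, Hana:25, Iris:26, Kira:22, Nadia:24, Nora:31, Udo:18, Yara:26.
The smallest farness is 18, for Udo, so Udo has the highest closeness.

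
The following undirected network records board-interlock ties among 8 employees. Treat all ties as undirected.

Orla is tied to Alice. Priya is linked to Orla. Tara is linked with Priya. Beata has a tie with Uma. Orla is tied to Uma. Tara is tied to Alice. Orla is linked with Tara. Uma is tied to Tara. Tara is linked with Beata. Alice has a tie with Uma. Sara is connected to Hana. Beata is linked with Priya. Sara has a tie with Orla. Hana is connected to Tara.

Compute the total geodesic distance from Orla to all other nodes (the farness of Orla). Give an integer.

Distances from Orla: Alice:1, Beata:2, Hana:2, Priya:1, Sara:1, Tara:1, Uma:1.
Sum = 1 + 2 + 2 + 1 + 1 + 1 + 1 = 9.

9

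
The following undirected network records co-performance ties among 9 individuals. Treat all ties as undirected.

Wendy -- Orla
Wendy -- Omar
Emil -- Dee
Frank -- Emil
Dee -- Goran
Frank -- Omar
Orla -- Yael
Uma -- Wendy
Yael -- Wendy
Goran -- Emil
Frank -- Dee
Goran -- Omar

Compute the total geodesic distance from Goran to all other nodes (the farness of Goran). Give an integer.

16

Distances from Goran: Dee:1, Emil:1, Frank:2, Omar:1, Orla:3, Uma:3, Wendy:2, Yael:3.
Sum = 1 + 1 + 2 + 1 + 3 + 3 + 2 + 3 = 16.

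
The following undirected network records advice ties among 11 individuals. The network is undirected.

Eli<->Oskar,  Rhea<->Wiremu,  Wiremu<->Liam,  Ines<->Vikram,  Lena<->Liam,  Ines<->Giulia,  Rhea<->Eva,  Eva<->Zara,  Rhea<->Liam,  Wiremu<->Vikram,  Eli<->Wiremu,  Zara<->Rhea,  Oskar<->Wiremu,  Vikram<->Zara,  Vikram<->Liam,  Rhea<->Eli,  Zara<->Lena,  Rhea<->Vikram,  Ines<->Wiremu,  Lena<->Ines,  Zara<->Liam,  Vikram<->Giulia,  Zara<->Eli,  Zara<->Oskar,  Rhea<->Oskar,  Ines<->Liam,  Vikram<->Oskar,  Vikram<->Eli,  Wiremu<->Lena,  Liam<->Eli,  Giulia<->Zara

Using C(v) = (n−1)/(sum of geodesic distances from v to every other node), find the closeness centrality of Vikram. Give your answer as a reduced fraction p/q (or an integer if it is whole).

Distances from Vikram: Eli:1, Eva:2, Giulia:1, Ines:1, Lena:2, Liam:1, Oskar:1, Rhea:1, Wiremu:1, Zara:1. Sum = 12.
n = 11, so closeness = 10/12 = 5/6.

5/6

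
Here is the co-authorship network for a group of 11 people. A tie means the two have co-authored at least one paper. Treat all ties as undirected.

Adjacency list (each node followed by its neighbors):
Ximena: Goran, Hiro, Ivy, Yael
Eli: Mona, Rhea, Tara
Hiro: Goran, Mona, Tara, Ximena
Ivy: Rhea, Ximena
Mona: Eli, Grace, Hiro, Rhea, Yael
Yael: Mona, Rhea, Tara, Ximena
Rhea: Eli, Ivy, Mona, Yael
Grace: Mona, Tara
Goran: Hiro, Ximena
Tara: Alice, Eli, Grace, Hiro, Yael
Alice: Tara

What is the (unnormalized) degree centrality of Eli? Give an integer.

Eli is directly tied to Mona, Rhea, and Tara. That is 3 neighbors, so the degree of Eli is 3.

3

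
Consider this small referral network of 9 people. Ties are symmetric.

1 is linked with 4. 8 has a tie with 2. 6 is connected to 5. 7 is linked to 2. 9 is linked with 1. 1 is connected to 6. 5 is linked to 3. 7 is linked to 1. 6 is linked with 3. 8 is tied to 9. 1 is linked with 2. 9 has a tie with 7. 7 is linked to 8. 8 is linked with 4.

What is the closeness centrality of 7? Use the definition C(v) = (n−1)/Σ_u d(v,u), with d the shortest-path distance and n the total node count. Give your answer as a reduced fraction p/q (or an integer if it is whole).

Distances from 7: 1:1, 2:1, 3:3, 4:2, 5:3, 6:2, 8:1, 9:1. Sum = 14.
n = 9, so closeness = 8/14 = 4/7.

4/7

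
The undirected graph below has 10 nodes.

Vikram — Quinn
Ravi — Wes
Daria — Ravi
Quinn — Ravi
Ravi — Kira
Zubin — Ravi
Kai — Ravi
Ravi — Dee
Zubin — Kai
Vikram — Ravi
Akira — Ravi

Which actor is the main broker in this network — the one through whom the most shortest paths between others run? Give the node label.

Unnormalized betweenness of each node: Akira:0, Daria:0, Dee:0, Kai:0, Kira:0, Quinn:0, Ravi:34, Vikram:0, Wes:0, Zubin:0.
Ravi has the largest value, 34, making it the main broker — the node through which the most shortest paths run.

Ravi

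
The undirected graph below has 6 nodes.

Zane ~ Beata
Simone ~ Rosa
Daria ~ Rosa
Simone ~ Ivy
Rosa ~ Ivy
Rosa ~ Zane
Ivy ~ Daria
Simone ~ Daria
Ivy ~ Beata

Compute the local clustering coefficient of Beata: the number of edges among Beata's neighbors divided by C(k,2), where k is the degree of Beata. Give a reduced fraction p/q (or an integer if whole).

Beata's neighbors: Ivy and Zane (k = 2).
Possible neighbor pairs: C(2,2) = 1. Edges among them: none → e = 0.
Clustering(Beata) = 0/1.

0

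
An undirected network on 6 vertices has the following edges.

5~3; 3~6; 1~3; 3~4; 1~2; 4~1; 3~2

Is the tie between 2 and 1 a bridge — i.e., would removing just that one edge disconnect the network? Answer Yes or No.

Even without that edge, 2 still reaches 1 via 2 – 3 – 1, so the network stays connected. Not a bridge.

No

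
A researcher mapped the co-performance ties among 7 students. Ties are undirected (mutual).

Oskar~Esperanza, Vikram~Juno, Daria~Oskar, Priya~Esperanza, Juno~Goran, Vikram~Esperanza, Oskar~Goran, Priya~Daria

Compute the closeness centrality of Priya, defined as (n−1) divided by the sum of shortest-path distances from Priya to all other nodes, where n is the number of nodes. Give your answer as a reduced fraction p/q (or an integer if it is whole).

Distances from Priya: Daria:1, Esperanza:1, Goran:3, Juno:3, Oskar:2, Vikram:2. Sum = 12.
n = 7, so closeness = 6/12 = 1/2.

1/2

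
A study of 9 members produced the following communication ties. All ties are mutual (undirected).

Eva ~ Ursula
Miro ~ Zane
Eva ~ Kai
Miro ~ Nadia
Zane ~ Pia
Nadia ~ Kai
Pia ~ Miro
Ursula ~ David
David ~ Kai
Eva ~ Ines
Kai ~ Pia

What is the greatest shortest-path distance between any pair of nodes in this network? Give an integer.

Eccentricity of each node (its greatest distance to any other): David:3, Eva:3, Ines:4, Kai:2, Miro:4, Nadia:3, Pia:3, Ursula:4, Zane:4.
The maximum eccentricity is 4, realized for instance by the pair Ursula–Zane via Ursula – David – Kai – Pia – Zane. So the diameter is 4.

4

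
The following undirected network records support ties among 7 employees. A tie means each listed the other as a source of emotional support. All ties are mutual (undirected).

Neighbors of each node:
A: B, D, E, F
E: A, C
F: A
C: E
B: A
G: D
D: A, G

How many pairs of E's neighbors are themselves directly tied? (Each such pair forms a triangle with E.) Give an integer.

E's neighbors are A and C, but none of them are tied to each other, so no triangle contains E.

0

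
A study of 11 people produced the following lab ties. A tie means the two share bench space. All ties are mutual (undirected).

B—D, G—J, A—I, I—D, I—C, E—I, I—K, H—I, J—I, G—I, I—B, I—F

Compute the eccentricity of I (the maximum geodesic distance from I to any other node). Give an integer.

1

Distances from I: A:1, B:1, C:1, D:1, E:1, F:1, G:1, H:1, J:1, K:1.
The largest is 1 (to A, J, H, K, B, G, C, E, F, and D), so the eccentricity of I is 1.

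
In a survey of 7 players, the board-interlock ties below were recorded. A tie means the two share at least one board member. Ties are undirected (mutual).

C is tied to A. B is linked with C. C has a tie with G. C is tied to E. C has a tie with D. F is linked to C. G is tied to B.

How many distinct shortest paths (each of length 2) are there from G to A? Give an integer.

1

The shortest distance is 2, and the only length-2 path is G–C–A. So there is exactly 1 shortest path.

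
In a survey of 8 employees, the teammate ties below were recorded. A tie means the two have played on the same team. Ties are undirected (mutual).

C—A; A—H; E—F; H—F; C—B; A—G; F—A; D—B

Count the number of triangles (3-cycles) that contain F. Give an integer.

1

F's neighbors: A, E, and H.
Neighbor pairs that are themselves tied: F–A–H. Each forms one triangle with F, for 1 in total.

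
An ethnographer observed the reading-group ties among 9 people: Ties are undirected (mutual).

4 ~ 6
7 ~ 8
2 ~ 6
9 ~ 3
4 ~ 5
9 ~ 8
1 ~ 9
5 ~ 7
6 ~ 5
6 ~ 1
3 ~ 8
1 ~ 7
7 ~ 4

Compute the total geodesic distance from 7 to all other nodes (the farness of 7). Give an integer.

13

Distances from 7: 1:1, 2:3, 3:2, 4:1, 5:1, 6:2, 8:1, 9:2.
Sum = 1 + 3 + 2 + 1 + 1 + 2 + 1 + 2 = 13.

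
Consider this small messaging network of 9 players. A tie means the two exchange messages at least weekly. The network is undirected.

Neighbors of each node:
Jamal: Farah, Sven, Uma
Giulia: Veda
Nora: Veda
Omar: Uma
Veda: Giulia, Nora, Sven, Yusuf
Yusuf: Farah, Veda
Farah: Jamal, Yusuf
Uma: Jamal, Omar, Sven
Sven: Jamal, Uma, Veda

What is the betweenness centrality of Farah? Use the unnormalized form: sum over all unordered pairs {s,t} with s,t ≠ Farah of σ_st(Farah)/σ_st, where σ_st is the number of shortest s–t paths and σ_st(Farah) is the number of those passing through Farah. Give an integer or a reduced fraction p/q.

Pairs whose geodesics pass through Farah — Uma–Yusuf: 1/2; Jamal–Yusuf: 1; Omar–Yusuf: 1/2.
All other pairs contribute 0.
Summing the contributions gives betweenness(Farah) = 2.

2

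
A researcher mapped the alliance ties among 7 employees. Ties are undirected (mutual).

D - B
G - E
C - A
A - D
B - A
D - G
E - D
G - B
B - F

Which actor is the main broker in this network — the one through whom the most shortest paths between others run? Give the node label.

Unnormalized betweenness of each node: A:5, B:6, C:0, D:4, E:0, F:0, G:1.
B has the largest value, 6, making it the main broker — the node through which the most shortest paths run.

B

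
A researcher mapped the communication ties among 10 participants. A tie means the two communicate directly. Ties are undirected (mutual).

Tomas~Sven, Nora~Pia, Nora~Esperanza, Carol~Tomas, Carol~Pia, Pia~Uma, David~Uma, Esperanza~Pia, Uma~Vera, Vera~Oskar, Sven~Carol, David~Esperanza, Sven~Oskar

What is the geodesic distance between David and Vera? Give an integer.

One shortest route is David – Uma – Vera, which uses 2 edges, and David and Vera are not directly tied, so nothing shorter exists. So d(David,Vera) = 2.

2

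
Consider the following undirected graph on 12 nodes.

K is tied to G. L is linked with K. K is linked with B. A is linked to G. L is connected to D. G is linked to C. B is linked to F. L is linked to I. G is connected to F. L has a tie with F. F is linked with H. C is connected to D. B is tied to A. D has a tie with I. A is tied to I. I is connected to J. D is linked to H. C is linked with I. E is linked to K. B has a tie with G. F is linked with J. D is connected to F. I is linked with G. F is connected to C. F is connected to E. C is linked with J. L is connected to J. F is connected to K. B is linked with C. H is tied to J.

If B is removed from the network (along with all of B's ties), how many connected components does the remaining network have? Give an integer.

B's neighbors (A, C, F, G, and K) remain reachable from one another through other ties, so the rest of the network stays in one piece.

1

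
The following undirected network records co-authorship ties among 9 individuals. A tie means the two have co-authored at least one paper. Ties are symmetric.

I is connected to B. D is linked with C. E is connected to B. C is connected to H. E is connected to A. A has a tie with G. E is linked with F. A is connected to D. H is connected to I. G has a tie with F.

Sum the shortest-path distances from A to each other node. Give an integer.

15

Distances from A: B:2, C:2, D:1, E:1, F:2, G:1, H:3, I:3.
Sum = 2 + 2 + 1 + 1 + 2 + 1 + 3 + 3 = 15.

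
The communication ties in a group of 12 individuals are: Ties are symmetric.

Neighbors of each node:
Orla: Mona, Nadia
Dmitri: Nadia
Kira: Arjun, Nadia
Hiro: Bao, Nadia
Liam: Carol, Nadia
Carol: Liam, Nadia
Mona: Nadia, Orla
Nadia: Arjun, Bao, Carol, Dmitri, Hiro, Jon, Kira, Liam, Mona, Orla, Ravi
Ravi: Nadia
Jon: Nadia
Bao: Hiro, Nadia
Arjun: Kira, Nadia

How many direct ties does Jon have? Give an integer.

1

Jon is directly tied to Nadia. That is 1 neighbor, so the degree of Jon is 1.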